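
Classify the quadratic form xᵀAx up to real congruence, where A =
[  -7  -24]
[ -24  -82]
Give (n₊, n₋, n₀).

step 0: pivot -7 → sign −
step 1: pivot 2/7 → sign +
signature = (1, 1, 0)

Answer: (1, 1, 0)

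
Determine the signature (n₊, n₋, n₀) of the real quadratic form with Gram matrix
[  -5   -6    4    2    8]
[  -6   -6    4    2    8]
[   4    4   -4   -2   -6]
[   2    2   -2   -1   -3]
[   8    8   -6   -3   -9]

Answer: (2, 2, 1)

Derivation:
step 0: pivot -5 → sign −
step 1: pivot 6/5 → sign +
step 2: pivot -4/3 → sign −
step 3: pivot 2 → sign +
step 4: row/col 4 already zero → sign 0
signature = (2, 2, 1)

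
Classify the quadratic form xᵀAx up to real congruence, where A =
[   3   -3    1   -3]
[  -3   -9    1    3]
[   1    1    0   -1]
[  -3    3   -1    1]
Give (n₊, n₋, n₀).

step 0: pivot 3 → sign +
step 1: pivot -12 → sign −
step 2: pivot -2 → sign −
step 3: row/col 3 already zero → sign 0
signature = (1, 2, 1)

Answer: (1, 2, 1)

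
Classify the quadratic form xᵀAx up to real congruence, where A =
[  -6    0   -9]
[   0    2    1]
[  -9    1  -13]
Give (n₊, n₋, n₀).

Answer: (1, 1, 1)

Derivation:
step 0: pivot -6 → sign −
step 1: pivot 2 → sign +
step 2: row/col 2 already zero → sign 0
signature = (1, 1, 1)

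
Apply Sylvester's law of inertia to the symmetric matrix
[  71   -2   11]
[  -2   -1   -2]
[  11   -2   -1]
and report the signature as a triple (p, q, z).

step 0: pivot 71 → sign +
step 1: pivot -75/71 → sign −
step 2: row/col 2 already zero → sign 0
signature = (1, 1, 1)

Answer: (1, 1, 1)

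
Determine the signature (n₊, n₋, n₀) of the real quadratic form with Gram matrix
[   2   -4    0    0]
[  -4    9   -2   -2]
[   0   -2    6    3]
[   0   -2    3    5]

Answer: (4, 0, 0)

Derivation:
step 0: pivot 2 → sign +
step 1: pivot 1 → sign +
step 2: pivot 2 → sign +
step 3: pivot 1/2 → sign +
signature = (4, 0, 0)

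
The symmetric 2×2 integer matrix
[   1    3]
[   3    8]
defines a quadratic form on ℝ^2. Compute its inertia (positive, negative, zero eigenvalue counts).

Answer: (1, 1, 0)

Derivation:
step 0: pivot 1 → sign +
step 1: pivot -1 → sign −
signature = (1, 1, 0)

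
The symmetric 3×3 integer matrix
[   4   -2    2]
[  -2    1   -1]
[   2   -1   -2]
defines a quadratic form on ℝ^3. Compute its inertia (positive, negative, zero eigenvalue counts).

Answer: (1, 1, 1)

Derivation:
step 0: pivot 4 → sign +
step 1: pivot -3 → sign −
step 2: row/col 2 already zero → sign 0
signature = (1, 1, 1)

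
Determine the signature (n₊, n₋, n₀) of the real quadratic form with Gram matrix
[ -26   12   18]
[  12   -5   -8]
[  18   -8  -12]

Answer: (2, 1, 0)

Derivation:
step 0: pivot -26 → sign −
step 1: pivot 7/13 → sign +
step 2: pivot 2/7 → sign +
signature = (2, 1, 0)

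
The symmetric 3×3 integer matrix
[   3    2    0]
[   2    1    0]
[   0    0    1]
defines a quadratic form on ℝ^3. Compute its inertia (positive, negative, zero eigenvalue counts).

step 0: pivot 3 → sign +
step 1: pivot -1/3 → sign −
step 2: pivot 1 → sign +
signature = (2, 1, 0)

Answer: (2, 1, 0)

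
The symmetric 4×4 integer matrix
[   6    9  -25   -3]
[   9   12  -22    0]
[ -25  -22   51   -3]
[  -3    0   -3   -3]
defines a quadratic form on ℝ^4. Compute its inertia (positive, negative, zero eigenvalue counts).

step 0: pivot 6 → sign +
step 1: pivot -3/2 → sign −
step 2: pivot 107 → sign +
step 3: pivot 2/107 → sign +
signature = (3, 1, 0)

Answer: (3, 1, 0)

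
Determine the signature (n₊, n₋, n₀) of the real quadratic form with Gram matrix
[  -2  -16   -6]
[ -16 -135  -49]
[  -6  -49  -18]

step 0: pivot -2 → sign −
step 1: pivot -7 → sign −
step 2: pivot 1/7 → sign +
signature = (1, 2, 0)

Answer: (1, 2, 0)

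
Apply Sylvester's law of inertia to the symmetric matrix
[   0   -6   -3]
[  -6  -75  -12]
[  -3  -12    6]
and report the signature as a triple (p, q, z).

step 0: pivot -75 → sign −
step 1: pivot 12/25 → sign +
step 2: pivot -3/4 → sign −
signature = (1, 2, 0)

Answer: (1, 2, 0)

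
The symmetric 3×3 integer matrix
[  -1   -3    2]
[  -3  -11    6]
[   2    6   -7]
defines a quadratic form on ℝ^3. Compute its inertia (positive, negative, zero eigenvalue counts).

step 0: pivot -1 → sign −
step 1: pivot -2 → sign −
step 2: pivot -3 → sign −
signature = (0, 3, 0)

Answer: (0, 3, 0)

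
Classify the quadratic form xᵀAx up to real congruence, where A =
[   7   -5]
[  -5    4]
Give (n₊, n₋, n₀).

Answer: (2, 0, 0)

Derivation:
step 0: pivot 7 → sign +
step 1: pivot 3/7 → sign +
signature = (2, 0, 0)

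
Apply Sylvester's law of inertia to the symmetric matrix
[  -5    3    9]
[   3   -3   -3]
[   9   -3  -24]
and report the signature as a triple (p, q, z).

Answer: (0, 3, 0)

Derivation:
step 0: pivot -5 → sign −
step 1: pivot -6/5 → sign −
step 2: pivot -3 → sign −
signature = (0, 3, 0)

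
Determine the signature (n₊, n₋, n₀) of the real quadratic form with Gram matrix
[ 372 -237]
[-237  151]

step 0: pivot 372 → sign +
step 1: pivot 1/124 → sign +
signature = (2, 0, 0)

Answer: (2, 0, 0)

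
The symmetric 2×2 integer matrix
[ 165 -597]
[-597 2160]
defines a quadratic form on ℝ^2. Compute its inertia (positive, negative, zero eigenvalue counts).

Answer: (1, 1, 0)

Derivation:
step 0: pivot 165 → sign +
step 1: pivot -3/55 → sign −
signature = (1, 1, 0)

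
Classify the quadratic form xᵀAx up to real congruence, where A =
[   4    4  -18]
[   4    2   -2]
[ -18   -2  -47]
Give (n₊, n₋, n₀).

step 0: pivot 4 → sign +
step 1: pivot -2 → sign −
step 2: row/col 2 already zero → sign 0
signature = (1, 1, 1)

Answer: (1, 1, 1)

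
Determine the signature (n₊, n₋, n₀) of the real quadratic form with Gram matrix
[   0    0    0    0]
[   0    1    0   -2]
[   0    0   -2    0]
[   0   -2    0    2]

Answer: (1, 2, 1)

Derivation:
step 0: pivot 1 → sign +
step 1: pivot -2 → sign −
step 2: pivot -2 → sign −
step 3: row/col 3 already zero → sign 0
signature = (1, 2, 1)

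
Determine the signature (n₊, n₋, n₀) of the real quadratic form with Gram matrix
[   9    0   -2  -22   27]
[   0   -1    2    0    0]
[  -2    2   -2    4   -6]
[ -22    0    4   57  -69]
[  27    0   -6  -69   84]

Answer: (3, 2, 0)

Derivation:
step 0: pivot 9 → sign +
step 1: pivot -1 → sign −
step 2: pivot 14/9 → sign +
step 3: pivot 19/7 → sign +
step 4: pivot -6/19 → sign −
signature = (3, 2, 0)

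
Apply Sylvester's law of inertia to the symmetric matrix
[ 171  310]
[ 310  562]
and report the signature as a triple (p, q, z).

step 0: pivot 171 → sign +
step 1: pivot 2/171 → sign +
signature = (2, 0, 0)

Answer: (2, 0, 0)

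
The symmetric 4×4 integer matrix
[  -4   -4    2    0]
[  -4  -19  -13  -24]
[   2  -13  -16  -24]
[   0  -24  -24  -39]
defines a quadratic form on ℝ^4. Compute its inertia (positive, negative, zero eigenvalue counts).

step 0: pivot -4 → sign −
step 1: pivot -15 → sign −
step 2: pivot -3/5 → sign −
step 3: row/col 3 already zero → sign 0
signature = (0, 3, 1)

Answer: (0, 3, 1)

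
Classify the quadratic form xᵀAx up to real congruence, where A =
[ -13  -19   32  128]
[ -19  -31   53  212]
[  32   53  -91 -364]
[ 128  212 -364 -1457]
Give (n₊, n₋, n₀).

Answer: (0, 4, 0)

Derivation:
step 0: pivot -13 → sign −
step 1: pivot -42/13 → sign −
step 2: pivot -3/14 → sign −
step 3: pivot -1 → sign −
signature = (0, 4, 0)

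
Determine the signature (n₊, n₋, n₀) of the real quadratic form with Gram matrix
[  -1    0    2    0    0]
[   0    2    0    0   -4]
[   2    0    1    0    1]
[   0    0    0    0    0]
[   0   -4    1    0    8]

step 0: pivot -1 → sign −
step 1: pivot 2 → sign +
step 2: pivot 5 → sign +
step 3: pivot -1/5 → sign −
step 4: row/col 4 already zero → sign 0
signature = (2, 2, 1)

Answer: (2, 2, 1)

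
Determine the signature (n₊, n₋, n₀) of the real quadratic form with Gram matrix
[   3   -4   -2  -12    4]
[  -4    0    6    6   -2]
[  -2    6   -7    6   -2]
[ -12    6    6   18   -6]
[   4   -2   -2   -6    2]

Answer: (1, 3, 1)

Derivation:
step 0: pivot 3 → sign +
step 1: pivot -16/3 → sign −
step 2: pivot -25/4 → sign −
step 3: pivot -9/25 → sign −
step 4: row/col 4 already zero → sign 0
signature = (1, 3, 1)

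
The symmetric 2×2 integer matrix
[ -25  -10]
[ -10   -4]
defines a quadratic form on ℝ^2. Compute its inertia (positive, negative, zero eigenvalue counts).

Answer: (0, 1, 1)

Derivation:
step 0: pivot -25 → sign −
step 1: row/col 1 already zero → sign 0
signature = (0, 1, 1)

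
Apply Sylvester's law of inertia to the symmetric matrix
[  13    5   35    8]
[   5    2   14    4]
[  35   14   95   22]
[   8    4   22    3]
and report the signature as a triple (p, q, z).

Answer: (2, 2, 0)

Derivation:
step 0: pivot 13 → sign +
step 1: pivot 1/13 → sign +
step 2: pivot -3 → sign −
step 3: pivot -1 → sign −
signature = (2, 2, 0)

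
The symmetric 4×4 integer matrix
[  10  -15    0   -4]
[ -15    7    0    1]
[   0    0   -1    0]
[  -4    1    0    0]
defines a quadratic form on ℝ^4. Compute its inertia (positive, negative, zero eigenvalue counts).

step 0: pivot 10 → sign +
step 1: pivot -31/2 → sign −
step 2: pivot -1 → sign −
step 3: pivot 2/155 → sign +
signature = (2, 2, 0)

Answer: (2, 2, 0)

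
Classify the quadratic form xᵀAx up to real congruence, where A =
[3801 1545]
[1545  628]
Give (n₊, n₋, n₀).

step 0: pivot 3801 → sign +
step 1: pivot 1/1267 → sign +
signature = (2, 0, 0)

Answer: (2, 0, 0)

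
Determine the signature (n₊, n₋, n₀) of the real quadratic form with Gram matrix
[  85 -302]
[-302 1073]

Answer: (2, 0, 0)

Derivation:
step 0: pivot 85 → sign +
step 1: pivot 1/85 → sign +
signature = (2, 0, 0)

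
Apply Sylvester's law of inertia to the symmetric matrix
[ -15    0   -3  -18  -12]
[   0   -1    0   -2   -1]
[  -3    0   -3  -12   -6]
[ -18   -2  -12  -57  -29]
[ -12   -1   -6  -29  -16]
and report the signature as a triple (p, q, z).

Answer: (0, 4, 1)

Derivation:
step 0: pivot -15 → sign −
step 1: pivot -1 → sign −
step 2: pivot -12/5 → sign −
step 3: pivot -2 → sign −
step 4: row/col 4 already zero → sign 0
signature = (0, 4, 1)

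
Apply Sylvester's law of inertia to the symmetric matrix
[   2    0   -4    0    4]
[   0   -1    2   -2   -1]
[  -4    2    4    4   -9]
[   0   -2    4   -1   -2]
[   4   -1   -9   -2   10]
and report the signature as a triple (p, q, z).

Answer: (3, 2, 0)

Derivation:
step 0: pivot 2 → sign +
step 1: pivot -1 → sign −
step 2: pivot 3 → sign +
step 3: pivot 3 → sign +
step 4: pivot -3 → sign −
signature = (3, 2, 0)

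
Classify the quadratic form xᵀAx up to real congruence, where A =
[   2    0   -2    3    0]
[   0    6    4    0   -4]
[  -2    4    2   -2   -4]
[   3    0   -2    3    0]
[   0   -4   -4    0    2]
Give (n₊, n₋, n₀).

Answer: (3, 2, 0)

Derivation:
step 0: pivot 2 → sign +
step 1: pivot 6 → sign +
step 2: pivot -8/3 → sign −
step 3: pivot -9/8 → sign −
step 4: pivot 2/9 → sign +
signature = (3, 2, 0)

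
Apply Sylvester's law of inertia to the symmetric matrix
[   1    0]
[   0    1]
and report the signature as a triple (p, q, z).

Answer: (2, 0, 0)

Derivation:
step 0: pivot 1 → sign +
step 1: pivot 1 → sign +
signature = (2, 0, 0)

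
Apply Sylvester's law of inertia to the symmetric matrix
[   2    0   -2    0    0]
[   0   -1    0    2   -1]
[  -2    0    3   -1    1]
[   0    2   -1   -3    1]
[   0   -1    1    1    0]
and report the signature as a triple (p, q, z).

step 0: pivot 2 → sign +
step 1: pivot -1 → sign −
step 2: pivot 1 → sign +
step 3: row/col 3 already zero → sign 0
step 4: row/col 4 already zero → sign 0
signature = (2, 1, 2)

Answer: (2, 1, 2)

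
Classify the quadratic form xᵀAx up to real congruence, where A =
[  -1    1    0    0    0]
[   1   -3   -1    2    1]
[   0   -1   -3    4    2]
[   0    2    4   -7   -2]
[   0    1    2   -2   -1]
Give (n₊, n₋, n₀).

Answer: (1, 4, 0)

Derivation:
step 0: pivot -1 → sign −
step 1: pivot -2 → sign −
step 2: pivot -5/2 → sign −
step 3: pivot -7/5 → sign −
step 4: pivot 6/7 → sign +
signature = (1, 4, 0)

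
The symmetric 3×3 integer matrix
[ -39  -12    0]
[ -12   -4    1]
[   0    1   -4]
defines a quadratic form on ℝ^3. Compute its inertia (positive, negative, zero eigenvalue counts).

Answer: (0, 3, 0)

Derivation:
step 0: pivot -39 → sign −
step 1: pivot -4/13 → sign −
step 2: pivot -3/4 → sign −
signature = (0, 3, 0)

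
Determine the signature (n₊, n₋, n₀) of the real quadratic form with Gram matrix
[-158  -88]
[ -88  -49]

step 0: pivot -158 → sign −
step 1: pivot 1/79 → sign +
signature = (1, 1, 0)

Answer: (1, 1, 0)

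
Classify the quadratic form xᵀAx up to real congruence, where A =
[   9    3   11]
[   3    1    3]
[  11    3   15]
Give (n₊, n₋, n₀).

Answer: (2, 1, 0)

Derivation:
step 0: pivot 9 → sign +
step 1: pivot 14/9 → sign +
step 2: pivot -2/7 → sign −
signature = (2, 1, 0)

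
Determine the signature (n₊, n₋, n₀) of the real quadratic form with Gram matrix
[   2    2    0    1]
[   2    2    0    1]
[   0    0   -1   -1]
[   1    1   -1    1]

step 0: pivot 2 → sign +
step 1: pivot -1 → sign −
step 2: pivot 3/2 → sign +
step 3: row/col 3 already zero → sign 0
signature = (2, 1, 1)

Answer: (2, 1, 1)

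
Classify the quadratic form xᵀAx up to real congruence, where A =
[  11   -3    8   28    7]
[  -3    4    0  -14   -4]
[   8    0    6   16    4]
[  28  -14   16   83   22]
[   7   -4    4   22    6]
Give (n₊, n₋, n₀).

step 0: pivot 11 → sign +
step 1: pivot 35/11 → sign +
step 2: pivot -46/35 → sign −
step 3: pivot -1 → sign −
step 4: pivot 6/23 → sign +
signature = (3, 2, 0)

Answer: (3, 2, 0)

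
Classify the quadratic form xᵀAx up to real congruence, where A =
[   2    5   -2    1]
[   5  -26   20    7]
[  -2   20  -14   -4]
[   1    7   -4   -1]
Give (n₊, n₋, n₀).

Answer: (2, 2, 0)

Derivation:
step 0: pivot 2 → sign +
step 1: pivot -77/2 → sign −
step 2: pivot 18/77 → sign +
step 3: pivot -1 → sign −
signature = (2, 2, 0)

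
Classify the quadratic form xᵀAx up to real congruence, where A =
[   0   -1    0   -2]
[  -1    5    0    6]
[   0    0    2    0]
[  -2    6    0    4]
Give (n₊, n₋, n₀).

step 0: pivot 5 → sign +
step 1: pivot -1/5 → sign −
step 2: pivot 2 → sign +
step 3: row/col 3 already zero → sign 0
signature = (2, 1, 1)

Answer: (2, 1, 1)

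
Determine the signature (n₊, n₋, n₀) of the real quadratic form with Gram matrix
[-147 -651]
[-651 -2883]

Answer: (0, 1, 1)

Derivation:
step 0: pivot -147 → sign −
step 1: row/col 1 already zero → sign 0
signature = (0, 1, 1)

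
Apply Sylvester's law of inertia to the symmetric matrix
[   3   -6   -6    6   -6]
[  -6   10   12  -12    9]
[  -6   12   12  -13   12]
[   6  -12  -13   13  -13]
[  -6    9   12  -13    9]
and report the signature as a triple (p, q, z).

step 0: pivot 3 → sign +
step 1: pivot -2 → sign −
step 2: pivot 1 → sign +
step 3: pivot -1 → sign −
step 4: pivot 3/2 → sign +
signature = (3, 2, 0)

Answer: (3, 2, 0)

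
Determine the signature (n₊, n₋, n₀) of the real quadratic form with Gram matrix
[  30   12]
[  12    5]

step 0: pivot 30 → sign +
step 1: pivot 1/5 → sign +
signature = (2, 0, 0)

Answer: (2, 0, 0)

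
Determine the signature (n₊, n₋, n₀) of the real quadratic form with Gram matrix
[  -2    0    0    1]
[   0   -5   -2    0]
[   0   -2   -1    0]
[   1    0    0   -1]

Answer: (0, 4, 0)

Derivation:
step 0: pivot -2 → sign −
step 1: pivot -5 → sign −
step 2: pivot -1/5 → sign −
step 3: pivot -1/2 → sign −
signature = (0, 4, 0)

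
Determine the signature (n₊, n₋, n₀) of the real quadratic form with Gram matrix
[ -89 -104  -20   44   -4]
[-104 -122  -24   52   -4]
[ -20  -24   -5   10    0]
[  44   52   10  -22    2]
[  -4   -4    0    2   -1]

Answer: (2, 3, 0)

Derivation:
step 0: pivot -89 → sign −
step 1: pivot -42/89 → sign −
step 2: pivot 1/3 → sign +
step 3: pivot -6/7 → sign −
step 4: pivot 1 → sign +
signature = (2, 3, 0)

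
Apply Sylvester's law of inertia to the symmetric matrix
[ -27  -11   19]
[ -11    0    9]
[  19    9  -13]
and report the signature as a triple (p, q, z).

step 0: pivot -27 → sign −
step 1: pivot 121/27 → sign +
step 2: pivot 2/121 → sign +
signature = (2, 1, 0)

Answer: (2, 1, 0)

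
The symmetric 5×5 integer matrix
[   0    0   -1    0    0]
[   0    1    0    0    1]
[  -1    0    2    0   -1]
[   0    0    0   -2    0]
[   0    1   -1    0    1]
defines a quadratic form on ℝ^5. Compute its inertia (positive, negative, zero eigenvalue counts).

Answer: (2, 2, 1)

Derivation:
step 0: pivot 1 → sign +
step 1: pivot 2 → sign +
step 2: pivot -1/2 → sign −
step 3: pivot -2 → sign −
step 4: row/col 4 already zero → sign 0
signature = (2, 2, 1)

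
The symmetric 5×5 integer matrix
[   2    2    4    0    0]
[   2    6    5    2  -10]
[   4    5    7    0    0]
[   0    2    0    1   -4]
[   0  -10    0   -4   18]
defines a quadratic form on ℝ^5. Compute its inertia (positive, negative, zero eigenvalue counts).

step 0: pivot 2 → sign +
step 1: pivot 4 → sign +
step 2: pivot -5/4 → sign −
step 3: pivot 1/5 → sign +
step 4: pivot -2 → sign −
signature = (3, 2, 0)

Answer: (3, 2, 0)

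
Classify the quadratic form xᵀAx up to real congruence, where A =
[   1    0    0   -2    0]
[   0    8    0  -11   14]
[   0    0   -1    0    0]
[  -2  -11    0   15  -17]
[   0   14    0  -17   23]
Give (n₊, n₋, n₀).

Answer: (2, 3, 0)

Derivation:
step 0: pivot 1 → sign +
step 1: pivot 8 → sign +
step 2: pivot -1 → sign −
step 3: pivot -33/8 → sign −
step 4: pivot -3/11 → sign −
signature = (2, 3, 0)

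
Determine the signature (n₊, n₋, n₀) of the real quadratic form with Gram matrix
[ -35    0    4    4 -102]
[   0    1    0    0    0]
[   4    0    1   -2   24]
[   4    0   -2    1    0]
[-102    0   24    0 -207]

Answer: (2, 3, 0)

Derivation:
step 0: pivot -35 → sign −
step 1: pivot 1 → sign +
step 2: pivot 51/35 → sign +
step 3: pivot -3/17 → sign −
step 4: pivot -3 → sign −
signature = (2, 3, 0)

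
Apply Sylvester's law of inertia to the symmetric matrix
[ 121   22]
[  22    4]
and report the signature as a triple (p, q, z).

Answer: (1, 0, 1)

Derivation:
step 0: pivot 121 → sign +
step 1: row/col 1 already zero → sign 0
signature = (1, 0, 1)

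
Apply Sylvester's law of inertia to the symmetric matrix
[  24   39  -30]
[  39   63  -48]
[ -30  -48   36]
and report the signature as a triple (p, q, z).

Answer: (1, 1, 1)

Derivation:
step 0: pivot 24 → sign +
step 1: pivot -3/8 → sign −
step 2: row/col 2 already zero → sign 0
signature = (1, 1, 1)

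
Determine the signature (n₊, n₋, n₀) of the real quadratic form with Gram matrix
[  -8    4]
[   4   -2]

step 0: pivot -8 → sign −
step 1: row/col 1 already zero → sign 0
signature = (0, 1, 1)

Answer: (0, 1, 1)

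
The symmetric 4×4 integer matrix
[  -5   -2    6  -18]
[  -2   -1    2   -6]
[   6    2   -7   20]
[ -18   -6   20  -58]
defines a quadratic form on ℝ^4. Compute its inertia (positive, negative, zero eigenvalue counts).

Answer: (1, 3, 0)

Derivation:
step 0: pivot -5 → sign −
step 1: pivot -1/5 → sign −
step 2: pivot 1 → sign +
step 3: pivot -2 → sign −
signature = (1, 3, 0)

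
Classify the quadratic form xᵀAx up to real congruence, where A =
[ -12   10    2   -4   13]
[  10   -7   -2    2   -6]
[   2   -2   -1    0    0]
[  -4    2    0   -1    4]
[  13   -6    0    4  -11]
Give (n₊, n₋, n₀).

Answer: (3, 2, 0)

Derivation:
step 0: pivot -12 → sign −
step 1: pivot 4/3 → sign +
step 2: pivot -3/4 → sign −
step 3: pivot 1/3 → sign +
step 4: pivot 3/4 → sign +
signature = (3, 2, 0)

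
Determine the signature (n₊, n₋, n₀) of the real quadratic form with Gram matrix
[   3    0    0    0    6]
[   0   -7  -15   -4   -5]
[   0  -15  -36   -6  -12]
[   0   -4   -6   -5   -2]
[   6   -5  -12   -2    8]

Answer: (1, 3, 1)

Derivation:
step 0: pivot 3 → sign +
step 1: pivot -7 → sign −
step 2: pivot -27/7 → sign −
step 3: pivot -1 → sign −
step 4: row/col 4 already zero → sign 0
signature = (1, 3, 1)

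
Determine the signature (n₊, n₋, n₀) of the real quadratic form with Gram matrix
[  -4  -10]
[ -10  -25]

step 0: pivot -4 → sign −
step 1: row/col 1 already zero → sign 0
signature = (0, 1, 1)

Answer: (0, 1, 1)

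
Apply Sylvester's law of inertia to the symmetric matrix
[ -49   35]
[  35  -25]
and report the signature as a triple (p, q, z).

Answer: (0, 1, 1)

Derivation:
step 0: pivot -49 → sign −
step 1: row/col 1 already zero → sign 0
signature = (0, 1, 1)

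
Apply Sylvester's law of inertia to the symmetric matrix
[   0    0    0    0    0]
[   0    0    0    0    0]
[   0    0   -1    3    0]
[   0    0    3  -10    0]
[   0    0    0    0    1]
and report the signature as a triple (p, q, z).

step 0: pivot -1 → sign −
step 1: pivot -1 → sign −
step 2: pivot 1 → sign +
step 3: row/col 3 already zero → sign 0
step 4: row/col 4 already zero → sign 0
signature = (1, 2, 2)

Answer: (1, 2, 2)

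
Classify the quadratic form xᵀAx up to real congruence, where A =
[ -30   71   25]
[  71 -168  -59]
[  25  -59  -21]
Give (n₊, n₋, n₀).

step 0: pivot -30 → sign −
step 1: pivot 1/30 → sign +
step 2: pivot -1 → sign −
signature = (1, 2, 0)

Answer: (1, 2, 0)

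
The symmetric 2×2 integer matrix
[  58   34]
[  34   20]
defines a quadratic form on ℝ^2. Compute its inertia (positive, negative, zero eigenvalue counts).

step 0: pivot 58 → sign +
step 1: pivot 2/29 → sign +
signature = (2, 0, 0)

Answer: (2, 0, 0)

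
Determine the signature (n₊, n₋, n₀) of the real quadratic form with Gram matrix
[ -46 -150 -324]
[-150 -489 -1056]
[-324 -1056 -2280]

step 0: pivot -46 → sign −
step 1: pivot 3/23 → sign +
step 2: row/col 2 already zero → sign 0
signature = (1, 1, 1)

Answer: (1, 1, 1)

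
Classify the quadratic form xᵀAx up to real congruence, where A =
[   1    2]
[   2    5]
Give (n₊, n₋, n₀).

Answer: (2, 0, 0)

Derivation:
step 0: pivot 1 → sign +
step 1: pivot 1 → sign +
signature = (2, 0, 0)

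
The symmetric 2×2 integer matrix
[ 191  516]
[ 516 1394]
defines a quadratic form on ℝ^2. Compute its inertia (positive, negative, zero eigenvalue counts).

Answer: (1, 1, 0)

Derivation:
step 0: pivot 191 → sign +
step 1: pivot -2/191 → sign −
signature = (1, 1, 0)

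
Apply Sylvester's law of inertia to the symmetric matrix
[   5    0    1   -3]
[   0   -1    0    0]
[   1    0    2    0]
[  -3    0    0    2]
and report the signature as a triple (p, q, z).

Answer: (2, 1, 1)

Derivation:
step 0: pivot 5 → sign +
step 1: pivot -1 → sign −
step 2: pivot 9/5 → sign +
step 3: row/col 3 already zero → sign 0
signature = (2, 1, 1)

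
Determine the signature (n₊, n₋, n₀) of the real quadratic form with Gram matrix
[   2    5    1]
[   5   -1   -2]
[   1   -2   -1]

step 0: pivot 2 → sign +
step 1: pivot -27/2 → sign −
step 2: row/col 2 already zero → sign 0
signature = (1, 1, 1)

Answer: (1, 1, 1)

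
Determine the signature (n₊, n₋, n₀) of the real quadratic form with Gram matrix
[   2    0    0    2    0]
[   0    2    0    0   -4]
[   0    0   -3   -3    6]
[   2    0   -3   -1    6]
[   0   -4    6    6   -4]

step 0: pivot 2 → sign +
step 1: pivot 2 → sign +
step 2: pivot -3 → sign −
step 3: row/col 3 already zero → sign 0
step 4: row/col 4 already zero → sign 0
signature = (2, 1, 2)

Answer: (2, 1, 2)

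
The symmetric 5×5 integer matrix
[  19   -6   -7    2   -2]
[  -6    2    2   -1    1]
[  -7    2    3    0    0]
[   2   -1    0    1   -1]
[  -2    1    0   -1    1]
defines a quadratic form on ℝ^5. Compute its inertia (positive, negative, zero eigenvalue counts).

step 0: pivot 19 → sign +
step 1: pivot 2/19 → sign +
step 2: pivot -1/2 → sign −
step 3: row/col 3 already zero → sign 0
step 4: row/col 4 already zero → sign 0
signature = (2, 1, 2)

Answer: (2, 1, 2)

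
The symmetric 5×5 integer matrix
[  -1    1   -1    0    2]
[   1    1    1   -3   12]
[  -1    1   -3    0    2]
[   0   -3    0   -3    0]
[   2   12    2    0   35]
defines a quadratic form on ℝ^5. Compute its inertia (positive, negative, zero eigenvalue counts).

Answer: (1, 4, 0)

Derivation:
step 0: pivot -1 → sign −
step 1: pivot 2 → sign +
step 2: pivot -2 → sign −
step 3: pivot -15/2 → sign −
step 4: pivot -1/5 → sign −
signature = (1, 4, 0)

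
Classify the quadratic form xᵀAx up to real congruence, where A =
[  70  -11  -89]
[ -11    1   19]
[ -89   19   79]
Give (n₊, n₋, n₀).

Answer: (2, 1, 0)

Derivation:
step 0: pivot 70 → sign +
step 1: pivot -51/70 → sign −
step 2: pivot 6/17 → sign +
signature = (2, 1, 0)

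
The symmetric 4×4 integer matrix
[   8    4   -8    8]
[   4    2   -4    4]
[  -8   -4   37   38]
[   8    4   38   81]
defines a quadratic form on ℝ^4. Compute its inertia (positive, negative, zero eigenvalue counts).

Answer: (3, 0, 1)

Derivation:
step 0: pivot 8 → sign +
step 1: pivot 29 → sign +
step 2: pivot 1/29 → sign +
step 3: row/col 3 already zero → sign 0
signature = (3, 0, 1)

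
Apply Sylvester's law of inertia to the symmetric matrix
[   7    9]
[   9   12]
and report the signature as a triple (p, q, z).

step 0: pivot 7 → sign +
step 1: pivot 3/7 → sign +
signature = (2, 0, 0)

Answer: (2, 0, 0)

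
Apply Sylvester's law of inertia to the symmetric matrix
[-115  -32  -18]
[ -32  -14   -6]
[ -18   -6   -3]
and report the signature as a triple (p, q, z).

Answer: (1, 2, 0)

Derivation:
step 0: pivot -115 → sign −
step 1: pivot -586/115 → sign −
step 2: pivot 3/293 → sign +
signature = (1, 2, 0)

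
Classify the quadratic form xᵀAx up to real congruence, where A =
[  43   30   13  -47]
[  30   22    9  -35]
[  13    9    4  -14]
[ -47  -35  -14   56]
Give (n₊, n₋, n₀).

step 0: pivot 43 → sign +
step 1: pivot 46/43 → sign +
step 2: pivot 3/46 → sign +
step 3: row/col 3 already zero → sign 0
signature = (3, 0, 1)

Answer: (3, 0, 1)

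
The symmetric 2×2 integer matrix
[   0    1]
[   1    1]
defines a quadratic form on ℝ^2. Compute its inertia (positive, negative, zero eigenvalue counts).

step 0: pivot 1 → sign +
step 1: pivot -1 → sign −
signature = (1, 1, 0)

Answer: (1, 1, 0)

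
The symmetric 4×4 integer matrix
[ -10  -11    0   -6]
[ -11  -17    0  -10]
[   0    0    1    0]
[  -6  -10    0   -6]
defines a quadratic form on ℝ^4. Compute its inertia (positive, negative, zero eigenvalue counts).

step 0: pivot -10 → sign −
step 1: pivot -49/10 → sign −
step 2: pivot 1 → sign +
step 3: pivot -2/49 → sign −
signature = (1, 3, 0)

Answer: (1, 3, 0)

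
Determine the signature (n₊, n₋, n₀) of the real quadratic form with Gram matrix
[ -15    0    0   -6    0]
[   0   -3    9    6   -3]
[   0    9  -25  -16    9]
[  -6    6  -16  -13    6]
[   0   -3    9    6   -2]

step 0: pivot -15 → sign −
step 1: pivot -3 → sign −
step 2: pivot 2 → sign +
step 3: pivot -3/5 → sign −
step 4: pivot 1 → sign +
signature = (2, 3, 0)

Answer: (2, 3, 0)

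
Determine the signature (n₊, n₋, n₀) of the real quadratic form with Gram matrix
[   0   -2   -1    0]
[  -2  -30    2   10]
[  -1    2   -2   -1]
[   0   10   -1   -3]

step 0: pivot -30 → sign −
step 1: pivot 2/15 → sign +
step 2: pivot -23/2 → sign −
step 3: pivot 3/23 → sign +
signature = (2, 2, 0)

Answer: (2, 2, 0)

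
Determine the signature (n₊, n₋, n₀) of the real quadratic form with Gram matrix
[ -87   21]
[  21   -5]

step 0: pivot -87 → sign −
step 1: pivot 2/29 → sign +
signature = (1, 1, 0)

Answer: (1, 1, 0)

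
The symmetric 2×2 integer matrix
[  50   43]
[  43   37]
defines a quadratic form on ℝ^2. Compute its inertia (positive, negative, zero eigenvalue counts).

step 0: pivot 50 → sign +
step 1: pivot 1/50 → sign +
signature = (2, 0, 0)

Answer: (2, 0, 0)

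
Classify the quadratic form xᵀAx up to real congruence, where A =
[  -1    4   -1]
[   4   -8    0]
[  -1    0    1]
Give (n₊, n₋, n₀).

step 0: pivot -1 → sign −
step 1: pivot 8 → sign +
step 2: row/col 2 already zero → sign 0
signature = (1, 1, 1)

Answer: (1, 1, 1)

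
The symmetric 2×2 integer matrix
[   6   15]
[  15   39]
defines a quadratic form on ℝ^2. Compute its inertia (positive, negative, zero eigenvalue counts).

step 0: pivot 6 → sign +
step 1: pivot 3/2 → sign +
signature = (2, 0, 0)

Answer: (2, 0, 0)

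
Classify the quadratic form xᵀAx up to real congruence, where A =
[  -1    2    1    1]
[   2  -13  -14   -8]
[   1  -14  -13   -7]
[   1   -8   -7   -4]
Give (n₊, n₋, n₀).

step 0: pivot -1 → sign −
step 1: pivot -9 → sign −
step 2: pivot 4 → sign +
step 3: row/col 3 already zero → sign 0
signature = (1, 2, 1)

Answer: (1, 2, 1)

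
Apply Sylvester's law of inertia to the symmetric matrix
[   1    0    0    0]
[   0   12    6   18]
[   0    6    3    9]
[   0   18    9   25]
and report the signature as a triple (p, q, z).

Answer: (2, 1, 1)

Derivation:
step 0: pivot 1 → sign +
step 1: pivot 12 → sign +
step 2: pivot -2 → sign −
step 3: row/col 3 already zero → sign 0
signature = (2, 1, 1)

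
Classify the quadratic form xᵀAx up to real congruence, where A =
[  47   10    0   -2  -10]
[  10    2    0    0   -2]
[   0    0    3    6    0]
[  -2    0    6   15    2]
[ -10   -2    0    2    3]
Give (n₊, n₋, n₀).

step 0: pivot 47 → sign +
step 1: pivot -6/47 → sign −
step 2: pivot 3 → sign +
step 3: pivot 13/3 → sign +
step 4: pivot 1/13 → sign +
signature = (4, 1, 0)

Answer: (4, 1, 0)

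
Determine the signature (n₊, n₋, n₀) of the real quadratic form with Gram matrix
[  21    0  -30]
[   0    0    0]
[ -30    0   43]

step 0: pivot 21 → sign +
step 1: pivot 1/7 → sign +
step 2: row/col 2 already zero → sign 0
signature = (2, 0, 1)

Answer: (2, 0, 1)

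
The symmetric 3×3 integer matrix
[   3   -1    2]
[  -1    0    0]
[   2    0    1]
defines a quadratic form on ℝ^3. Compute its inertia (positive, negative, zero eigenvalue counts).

step 0: pivot 3 → sign +
step 1: pivot -1/3 → sign −
step 2: pivot 1 → sign +
signature = (2, 1, 0)

Answer: (2, 1, 0)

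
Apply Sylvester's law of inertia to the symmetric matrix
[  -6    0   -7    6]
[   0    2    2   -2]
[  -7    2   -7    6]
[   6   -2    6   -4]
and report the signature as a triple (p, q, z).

Answer: (2, 2, 0)

Derivation:
step 0: pivot -6 → sign −
step 1: pivot 2 → sign +
step 2: pivot -5/6 → sign −
step 3: pivot 6/5 → sign +
signature = (2, 2, 0)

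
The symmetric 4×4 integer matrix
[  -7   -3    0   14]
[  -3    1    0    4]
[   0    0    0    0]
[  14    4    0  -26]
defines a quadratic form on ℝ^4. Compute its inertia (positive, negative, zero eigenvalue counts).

Answer: (2, 1, 1)

Derivation:
step 0: pivot -7 → sign −
step 1: pivot 16/7 → sign +
step 2: pivot 1/4 → sign +
step 3: row/col 3 already zero → sign 0
signature = (2, 1, 1)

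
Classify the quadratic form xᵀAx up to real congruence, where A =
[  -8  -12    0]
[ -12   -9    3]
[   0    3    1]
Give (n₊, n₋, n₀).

step 0: pivot -8 → sign −
step 1: pivot 9 → sign +
step 2: row/col 2 already zero → sign 0
signature = (1, 1, 1)

Answer: (1, 1, 1)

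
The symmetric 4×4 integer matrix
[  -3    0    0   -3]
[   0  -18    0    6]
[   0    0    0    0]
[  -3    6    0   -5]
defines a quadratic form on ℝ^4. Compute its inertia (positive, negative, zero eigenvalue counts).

step 0: pivot -3 → sign −
step 1: pivot -18 → sign −
step 2: row/col 2 already zero → sign 0
step 3: row/col 3 already zero → sign 0
signature = (0, 2, 2)

Answer: (0, 2, 2)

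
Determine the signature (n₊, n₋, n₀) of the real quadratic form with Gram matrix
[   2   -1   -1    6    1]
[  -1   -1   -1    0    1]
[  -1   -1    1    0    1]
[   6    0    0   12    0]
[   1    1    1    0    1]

step 0: pivot 2 → sign +
step 1: pivot -3/2 → sign −
step 2: pivot 2 → sign +
step 3: pivot 2 → sign +
step 4: row/col 4 already zero → sign 0
signature = (3, 1, 1)

Answer: (3, 1, 1)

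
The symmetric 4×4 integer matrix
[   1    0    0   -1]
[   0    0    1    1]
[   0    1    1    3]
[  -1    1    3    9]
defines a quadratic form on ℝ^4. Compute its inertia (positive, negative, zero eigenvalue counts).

step 0: pivot 1 → sign +
step 1: pivot 1 → sign +
step 2: pivot -1 → sign −
step 3: pivot 3 → sign +
signature = (3, 1, 0)

Answer: (3, 1, 0)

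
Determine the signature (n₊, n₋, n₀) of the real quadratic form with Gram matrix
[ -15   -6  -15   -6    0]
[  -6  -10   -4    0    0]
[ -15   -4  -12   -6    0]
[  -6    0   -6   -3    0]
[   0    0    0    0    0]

step 0: pivot -15 → sign −
step 1: pivot -38/5 → sign −
step 2: pivot 67/19 → sign +
step 3: pivot 3/67 → sign +
step 4: row/col 4 already zero → sign 0
signature = (2, 2, 1)

Answer: (2, 2, 1)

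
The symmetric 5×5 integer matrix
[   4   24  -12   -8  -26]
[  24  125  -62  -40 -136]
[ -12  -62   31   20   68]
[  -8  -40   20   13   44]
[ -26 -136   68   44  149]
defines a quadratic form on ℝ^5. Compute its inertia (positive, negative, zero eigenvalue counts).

step 0: pivot 4 → sign +
step 1: pivot -19 → sign −
step 2: pivot 5/19 → sign +
step 3: pivot 1/5 → sign +
step 4: row/col 4 already zero → sign 0
signature = (3, 1, 1)

Answer: (3, 1, 1)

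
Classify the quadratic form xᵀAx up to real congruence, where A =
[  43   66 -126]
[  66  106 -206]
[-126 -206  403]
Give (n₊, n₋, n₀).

step 0: pivot 43 → sign +
step 1: pivot 202/43 → sign +
step 2: pivot -3/101 → sign −
signature = (2, 1, 0)

Answer: (2, 1, 0)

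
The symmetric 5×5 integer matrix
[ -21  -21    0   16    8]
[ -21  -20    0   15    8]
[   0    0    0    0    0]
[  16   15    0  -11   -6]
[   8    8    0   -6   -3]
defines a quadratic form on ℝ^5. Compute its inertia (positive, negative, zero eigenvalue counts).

Answer: (2, 1, 2)

Derivation:
step 0: pivot -21 → sign −
step 1: pivot 1 → sign +
step 2: pivot 4/21 → sign +
step 3: row/col 3 already zero → sign 0
step 4: row/col 4 already zero → sign 0
signature = (2, 1, 2)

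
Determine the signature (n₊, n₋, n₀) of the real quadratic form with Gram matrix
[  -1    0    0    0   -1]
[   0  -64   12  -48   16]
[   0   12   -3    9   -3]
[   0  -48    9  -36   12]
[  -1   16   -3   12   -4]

step 0: pivot -1 → sign −
step 1: pivot -64 → sign −
step 2: pivot -3/4 → sign −
step 3: pivot 1 → sign +
step 4: row/col 4 already zero → sign 0
signature = (1, 3, 1)

Answer: (1, 3, 1)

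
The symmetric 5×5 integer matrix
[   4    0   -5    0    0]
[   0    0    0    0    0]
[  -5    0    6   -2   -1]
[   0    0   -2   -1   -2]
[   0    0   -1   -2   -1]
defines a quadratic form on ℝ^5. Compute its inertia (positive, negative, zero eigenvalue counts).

step 0: pivot 4 → sign +
step 1: pivot -1/4 → sign −
step 2: pivot 15 → sign +
step 3: pivot 3/5 → sign +
step 4: row/col 4 already zero → sign 0
signature = (3, 1, 1)

Answer: (3, 1, 1)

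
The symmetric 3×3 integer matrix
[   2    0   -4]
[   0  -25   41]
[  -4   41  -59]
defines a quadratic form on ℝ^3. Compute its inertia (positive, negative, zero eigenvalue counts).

step 0: pivot 2 → sign +
step 1: pivot -25 → sign −
step 2: pivot 6/25 → sign +
signature = (2, 1, 0)

Answer: (2, 1, 0)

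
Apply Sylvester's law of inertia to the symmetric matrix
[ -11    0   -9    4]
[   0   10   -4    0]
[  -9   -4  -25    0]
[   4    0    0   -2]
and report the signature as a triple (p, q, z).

Answer: (2, 2, 0)

Derivation:
step 0: pivot -11 → sign −
step 1: pivot 10 → sign +
step 2: pivot -1058/55 → sign −
step 3: pivot 6/529 → sign +
signature = (2, 2, 0)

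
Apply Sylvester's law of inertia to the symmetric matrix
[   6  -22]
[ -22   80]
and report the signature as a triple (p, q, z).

Answer: (1, 1, 0)

Derivation:
step 0: pivot 6 → sign +
step 1: pivot -2/3 → sign −
signature = (1, 1, 0)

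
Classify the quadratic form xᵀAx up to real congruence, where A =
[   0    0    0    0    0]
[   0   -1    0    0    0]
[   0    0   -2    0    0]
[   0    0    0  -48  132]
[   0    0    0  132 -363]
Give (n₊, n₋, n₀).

Answer: (0, 3, 2)

Derivation:
step 0: pivot -1 → sign −
step 1: pivot -2 → sign −
step 2: pivot -48 → sign −
step 3: row/col 3 already zero → sign 0
step 4: row/col 4 already zero → sign 0
signature = (0, 3, 2)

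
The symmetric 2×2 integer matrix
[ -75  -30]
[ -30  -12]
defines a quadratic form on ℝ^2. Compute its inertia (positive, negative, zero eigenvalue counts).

step 0: pivot -75 → sign −
step 1: row/col 1 already zero → sign 0
signature = (0, 1, 1)

Answer: (0, 1, 1)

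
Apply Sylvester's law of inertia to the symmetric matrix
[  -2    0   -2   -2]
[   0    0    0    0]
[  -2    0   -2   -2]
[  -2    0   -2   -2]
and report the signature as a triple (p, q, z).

step 0: pivot -2 → sign −
step 1: row/col 1 already zero → sign 0
step 2: row/col 2 already zero → sign 0
step 3: row/col 3 already zero → sign 0
signature = (0, 1, 3)

Answer: (0, 1, 3)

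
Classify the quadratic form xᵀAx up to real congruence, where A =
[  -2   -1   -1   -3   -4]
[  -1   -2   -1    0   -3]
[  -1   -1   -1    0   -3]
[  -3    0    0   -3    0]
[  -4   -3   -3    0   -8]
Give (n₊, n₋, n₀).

step 0: pivot -2 → sign −
step 1: pivot -3/2 → sign −
step 2: pivot -1/3 → sign −
step 3: pivot 6 → sign +
step 4: pivot 1/2 → sign +
signature = (2, 3, 0)

Answer: (2, 3, 0)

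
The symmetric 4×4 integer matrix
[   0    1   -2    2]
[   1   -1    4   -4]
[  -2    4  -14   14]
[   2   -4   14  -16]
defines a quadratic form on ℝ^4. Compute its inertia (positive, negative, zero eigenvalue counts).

step 0: pivot -1 → sign −
step 1: pivot 1 → sign +
step 2: pivot -2 → sign −
step 3: pivot -2 → sign −
signature = (1, 3, 0)

Answer: (1, 3, 0)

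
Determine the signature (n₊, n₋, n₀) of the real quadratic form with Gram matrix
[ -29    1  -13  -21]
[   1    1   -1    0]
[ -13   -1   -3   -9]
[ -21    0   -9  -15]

Answer: (2, 2, 0)

Derivation:
step 0: pivot -29 → sign −
step 1: pivot 30/29 → sign +
step 2: pivot 4/5 → sign +
step 3: pivot -3/4 → sign −
signature = (2, 2, 0)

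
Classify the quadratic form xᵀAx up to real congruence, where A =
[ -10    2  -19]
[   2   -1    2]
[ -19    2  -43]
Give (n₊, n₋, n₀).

step 0: pivot -10 → sign −
step 1: pivot -3/5 → sign −
step 2: pivot -3/2 → sign −
signature = (0, 3, 0)

Answer: (0, 3, 0)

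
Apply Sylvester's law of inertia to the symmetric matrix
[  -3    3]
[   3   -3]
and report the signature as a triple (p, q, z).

Answer: (0, 1, 1)

Derivation:
step 0: pivot -3 → sign −
step 1: row/col 1 already zero → sign 0
signature = (0, 1, 1)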